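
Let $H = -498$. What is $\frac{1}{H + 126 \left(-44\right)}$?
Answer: $- \frac{1}{6042} \approx -0.00016551$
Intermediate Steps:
$\frac{1}{H + 126 \left(-44\right)} = \frac{1}{-498 + 126 \left(-44\right)} = \frac{1}{-498 - 5544} = \frac{1}{-6042} = - \frac{1}{6042}$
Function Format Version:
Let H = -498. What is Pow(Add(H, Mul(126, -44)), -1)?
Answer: Rational(-1, 6042) ≈ -0.00016551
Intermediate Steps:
Pow(Add(H, Mul(126, -44)), -1) = Pow(Add(-498, Mul(126, -44)), -1) = Pow(Add(-498, -5544), -1) = Pow(-6042, -1) = Rational(-1, 6042)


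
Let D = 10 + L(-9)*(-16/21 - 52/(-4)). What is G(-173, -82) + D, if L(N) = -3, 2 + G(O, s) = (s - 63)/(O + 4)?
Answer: -32954/1183 ≈ -27.856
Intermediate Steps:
G(O, s) = -2 + (-63 + s)/(4 + O) (G(O, s) = -2 + (s - 63)/(O + 4) = -2 + (-63 + s)/(4 + O))
D = -187/7 (D = 10 - 3*(-16/21 - 52/(-4)) = 10 - 3*(-16*1/21 - 52*(-1/4)) = 10 - 3*(-16/21 + 13) = 10 - 3*257/21 = 10 - 257/7 = -187/7 ≈ -26.714)
G(-173, -82) + D = (-71 - 82 - 2*(-173))/(4 - 173) - 187/7 = (-71 - 82 + 346)/(-169) - 187/7 = -1/169*193 - 187/7 = -193/169 - 187/7 = -32954/1183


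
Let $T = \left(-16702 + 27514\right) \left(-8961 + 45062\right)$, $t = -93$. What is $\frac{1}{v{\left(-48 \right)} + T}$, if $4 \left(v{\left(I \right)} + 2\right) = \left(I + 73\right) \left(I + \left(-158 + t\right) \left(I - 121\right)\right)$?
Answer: $\frac{4}{1562355315} \approx 2.5602 \cdot 10^{-9}$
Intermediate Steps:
$T = 390324012$ ($T = 10812 \cdot 36101 = 390324012$)
$v{\left(I \right)} = -2 + \frac{\left(73 + I\right) \left(30371 - 250 I\right)}{4}$ ($v{\left(I \right)} = -2 + \frac{\left(I + 73\right) \left(I + \left(-158 - 93\right) \left(I - 121\right)\right)}{4} = -2 + \frac{\left(73 + I\right) \left(I - 251 \left(-121 + I\right)\right)}{4} = -2 + \frac{\left(73 + I\right) \left(I - \left(-30371 + 251 I\right)\right)}{4} = -2 + \frac{\left(73 + I\right) \left(30371 - 250 I\right)}{4}$)
$\frac{1}{v{\left(-48 \right)} + T} = \frac{1}{\left(\frac{2217075}{4} - \frac{125 \left(-48\right)^{2}}{2} + \frac{12121}{4} \left(-48\right)\right) + 390324012} = \frac{1}{\left(\frac{2217075}{4} - 144000 - 145452\right) + 390324012} = \frac{1}{\frac{1059267}{4} + 390324012} = \frac{1}{\frac{1562355315}{4}} = \frac{4}{1562355315}$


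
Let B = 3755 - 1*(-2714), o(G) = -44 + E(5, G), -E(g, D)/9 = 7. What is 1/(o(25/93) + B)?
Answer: 1/6362 ≈ 0.00015718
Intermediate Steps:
E(g, D) = -63 (E(g, D) = -9*7 = -63)
o(G) = -107 (o(G) = -44 - 63 = -107)
B = 6469 (B = 3755 + 2714 = 6469)
1/(o(25/93) + B) = 1/(-107 + 6469) = 1/6362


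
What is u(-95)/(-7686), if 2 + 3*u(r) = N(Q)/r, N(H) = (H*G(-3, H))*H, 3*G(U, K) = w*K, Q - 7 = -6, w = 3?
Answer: 191/2190510 ≈ 8.7194e-5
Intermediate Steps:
Q = 1 (Q = 7 - 6 = 1)
G(U, K) = K (G(U, K) = (3*K)/3 = K)
N(H) = H**3 (N(H) = (H*H)*H = H**2*H = H**3)
u(r) = -2/3 + 1/(3*r) (u(r) = -2/3 + (1**3/r)/3 = -2/3 + (1/r)/3 = -2/3 + 1/(3*r))
u(-95)/(-7686) = ((1/3)*(1 - 2*(-95))/(-95))/(-7686) = ((1/3)*(-1/95)*(1 + 190))*(-1/7686) = ((1/3)*(-1/95)*191)*(-1/7686) = -191/285*(-1/7686) = 191/2190510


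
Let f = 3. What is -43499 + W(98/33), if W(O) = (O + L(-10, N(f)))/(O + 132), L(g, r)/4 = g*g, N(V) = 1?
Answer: -96865624/2227 ≈ -43496.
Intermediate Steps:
L(g, r) = 4*g² (L(g, r) = 4*(g*g) = 4*g²)
W(O) = (400 + O)/(132 + O) (W(O) = (O + 4*(-10)²)/(O + 132) = (O + 4*100)/(132 + O) = (O + 400)/(132 + O) = (400 + O)/(132 + O))
-43499 + W(98/33) = -43499 + (400 + 98/33)/(132 + 98/33) = -43499 + (13298/33)/(4454/33) = -43499 + (33/4454)*(13298/33) = -43499 + 6649/2227 = -96865624/2227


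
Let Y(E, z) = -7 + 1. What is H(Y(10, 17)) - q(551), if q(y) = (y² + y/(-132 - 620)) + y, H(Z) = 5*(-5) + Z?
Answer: -228745065/752 ≈ -3.0418e+5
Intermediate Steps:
Y(E, z) = -6
H(Z) = -25 + Z
q(y) = y² + 751*y/752 (q(y) = (y² + y/(-752)) + y = (y² - y/752) + y = y² + 751*y/752)
H(Y(10, 17)) - q(551) = (-25 - 6) - 551*(751 + 752*551)/752 = -31 - 551*(751 + 414352)/752 = -31 - 551*415103/752 = -31 - 1*228721753/752 = -31 - 228721753/752 = -228745065/752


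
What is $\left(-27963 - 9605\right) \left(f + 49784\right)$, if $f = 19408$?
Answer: $-2599405056$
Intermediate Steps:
$\left(-27963 - 9605\right) \left(f + 49784\right) = \left(-27963 - 9605\right) \left(19408 + 49784\right) = \left(-37568\right) 69192 = -2599405056$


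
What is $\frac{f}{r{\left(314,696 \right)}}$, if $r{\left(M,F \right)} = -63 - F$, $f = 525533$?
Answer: $- \frac{525533}{759} \approx -692.4$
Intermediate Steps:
$\frac{f}{r{\left(314,696 \right)}} = \frac{525533}{-63 - 696} = \frac{525533}{-759} = 525533 \left(- \frac{1}{759}\right) = - \frac{525533}{759}$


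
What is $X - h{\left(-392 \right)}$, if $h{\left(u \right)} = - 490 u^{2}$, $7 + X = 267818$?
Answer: $75563171$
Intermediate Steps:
$X = 267811$ ($X = -7 + 267818 = 267811$)
$X - h{\left(-392 \right)} = 267811 - - 490 \left(-392\right)^{2} = 267811 - \left(-490\right) 153664 = 267811 - -75295360 = 267811 + 75295360 = 75563171$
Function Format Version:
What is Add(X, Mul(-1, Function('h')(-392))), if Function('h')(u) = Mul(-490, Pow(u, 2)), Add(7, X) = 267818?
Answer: 75563171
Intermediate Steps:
X = 267811 (X = Add(-7, 267818) = 267811)
Add(X, Mul(-1, Function('h')(-392))) = Add(267811, Mul(-1, Mul(-490, Pow(-392, 2)))) = Add(267811, Mul(-1, Mul(-490, 153664))) = Add(267811, Mul(-1, -75295360)) = Add(267811, 75295360) = 75563171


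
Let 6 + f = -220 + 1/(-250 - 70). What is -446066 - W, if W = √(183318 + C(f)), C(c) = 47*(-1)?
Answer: -446066 - √183271 ≈ -4.4649e+5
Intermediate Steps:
f = -72321/320 (f = -6 + (-220 + 1/(-250 - 70)) = -6 + (-220 + 1/(-320)) = -6 + (-220 - 1/320) = -6 - 70401/320 = -72321/320 ≈ -226.00)
C(c) = -47
W = √183271 (W = √(183318 - 47) = √183271 ≈ 428.10)
-446066 - W = -446066 - √183271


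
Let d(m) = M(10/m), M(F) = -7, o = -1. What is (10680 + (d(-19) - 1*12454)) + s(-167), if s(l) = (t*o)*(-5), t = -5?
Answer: -1806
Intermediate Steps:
s(l) = -25 (s(l) = -5*(-1)*(-5) = 5*(-5) = -25)
d(m) = -7
(10680 + (d(-19) - 1*12454)) + s(-167) = (10680 + (-7 - 1*12454)) - 25 = (10680 + (-7 - 12454)) - 25 = (10680 - 12461) - 25 = -1781 - 25 = -1806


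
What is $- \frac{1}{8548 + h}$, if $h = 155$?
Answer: $- \frac{1}{8703} \approx -0.0001149$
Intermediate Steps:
$- \frac{1}{8548 + h} = - \frac{1}{8548 + 155} = - \frac{1}{8703}$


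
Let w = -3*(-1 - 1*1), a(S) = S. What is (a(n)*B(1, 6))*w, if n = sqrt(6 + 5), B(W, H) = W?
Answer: 6*sqrt(11) ≈ 19.900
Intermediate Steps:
n = sqrt(11) ≈ 3.3166
w = 6 (w = -3*(-1 - 1) = -3*(-2) = 6)
(a(n)*B(1, 6))*w = (sqrt(11)*1)*6 = sqrt(11)*6 = 6*sqrt(11)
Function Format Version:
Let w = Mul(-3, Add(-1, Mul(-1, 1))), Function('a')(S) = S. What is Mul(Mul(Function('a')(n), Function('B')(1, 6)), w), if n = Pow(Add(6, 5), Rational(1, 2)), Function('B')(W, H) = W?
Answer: Mul(6, Pow(11, Rational(1, 2))) ≈ 19.900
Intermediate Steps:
n = Pow(11, Rational(1, 2)) ≈ 3.3166
w = 6 (w = Mul(-3, Add(-1, -1)) = Mul(-3, -2) = 6)
Mul(Mul(Function('a')(n), Function('B')(1, 6)), w) = Mul(Mul(Pow(11, Rational(1, 2)), 1), 6) = Mul(Pow(11, Rational(1, 2)), 6) = Mul(6, Pow(11, Rational(1, 2)))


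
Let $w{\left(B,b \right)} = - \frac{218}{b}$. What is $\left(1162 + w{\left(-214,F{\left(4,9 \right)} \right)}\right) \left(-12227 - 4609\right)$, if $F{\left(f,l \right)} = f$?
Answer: $-18645870$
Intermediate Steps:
$\left(1162 + w{\left(-214,F{\left(4,9 \right)} \right)}\right) \left(-12227 - 4609\right) = \left(1162 - \frac{218}{4}\right) \left(-12227 - 4609\right) = \left(1162 - \frac{109}{2}\right) \left(-16836\right) = \frac{2215}{2} \left(-16836\right) = -18645870$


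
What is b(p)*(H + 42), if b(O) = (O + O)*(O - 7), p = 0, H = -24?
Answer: 0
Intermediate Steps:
b(O) = 2*O*(-7 + O) (b(O) = (2*O)*(-7 + O) = 2*O*(-7 + O))
b(p)*(H + 42) = (2*0*(-7 + 0))*(-24 + 42) = (2*0*(-7))*18 = 0*18 = 0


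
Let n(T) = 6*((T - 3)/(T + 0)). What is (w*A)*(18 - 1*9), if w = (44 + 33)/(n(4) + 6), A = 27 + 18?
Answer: 4158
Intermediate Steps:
A = 45
n(T) = 6*(-3 + T)/T (n(T) = 6*((-3 + T)/T) = 6*(-3 + T)/T)
w = 154/15 (w = (44 + 33)/((6 - 18/4) + 6) = 77/((6 - 18*¼) + 6) = 77/((6 - 9/2) + 6) = 77/(3/2 + 6) = 77/(15/2) = 77*(2/15) = 154/15 ≈ 10.267)
(w*A)*(18 - 1*9) = ((154/15)*45)*(18 - 1*9) = 462*(18 - 9) = 462*9 = 4158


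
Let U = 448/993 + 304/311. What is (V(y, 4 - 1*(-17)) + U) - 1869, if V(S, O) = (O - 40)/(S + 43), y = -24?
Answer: -577057810/308823 ≈ -1868.6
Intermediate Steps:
V(S, O) = (-40 + O)/(43 + S)
U = 441200/308823 (U = 448*(1/993) + 304*(1/311) = 448/993 + 304/311 = 441200/308823 ≈ 1.4286)
(V(y, 4 - 1*(-17)) + U) - 1869 = ((-40 + (4 - 1*(-17)))/(43 - 24) + 441200/308823) - 1869 = ((-40 + (4 + 17))/19 + 441200/308823) - 1869 = ((-40 + 21)/19 + 441200/308823) - 1869 = ((1/19)*(-19) + 441200/308823) - 1869 = (-1 + 441200/308823) - 1869 = 132377/308823 - 1869 = -577057810/308823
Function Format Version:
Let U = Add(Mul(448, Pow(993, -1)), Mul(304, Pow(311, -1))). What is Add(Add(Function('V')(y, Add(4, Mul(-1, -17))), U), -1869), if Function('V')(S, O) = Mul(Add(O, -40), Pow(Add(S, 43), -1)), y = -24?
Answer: Rational(-577057810, 308823) ≈ -1868.6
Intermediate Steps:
Function('V')(S, O) = Mul(Pow(Add(43, S), -1), Add(-40, O)) (Function('V')(S, O) = Mul(Add(-40, O), Pow(Add(43, S), -1)) = Mul(Pow(Add(43, S), -1), Add(-40, O)))
U = Rational(441200, 308823) (U = Add(Mul(448, Rational(1, 993)), Mul(304, Rational(1, 311))) = Add(Rational(448, 993), Rational(304, 311)) = Rational(441200, 308823) ≈ 1.4286)
Add(Add(Function('V')(y, Add(4, Mul(-1, -17))), U), -1869) = Add(Add(Mul(Pow(Add(43, -24), -1), Add(-40, Add(4, Mul(-1, -17)))), Rational(441200, 308823)), -1869) = Add(Add(Mul(Pow(19, -1), Add(-40, Add(4, 17))), Rational(441200, 308823)), -1869) = Add(Add(Mul(Rational(1, 19), Add(-40, 21)), Rational(441200, 308823)), -1869) = Add(Add(Mul(Rational(1, 19), -19), Rational(441200, 308823)), -1869) = Add(Add(-1, Rational(441200, 308823)), -1869) = Add(Rational(132377, 308823), -1869) = Rational(-577057810, 308823)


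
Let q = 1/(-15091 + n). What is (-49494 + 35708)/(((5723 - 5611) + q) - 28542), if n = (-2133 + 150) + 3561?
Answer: 186290218/384174591 ≈ 0.48491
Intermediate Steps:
n = 1578 (n = -1983 + 3561 = 1578)
q = -1/13513 (q = 1/(-15091 + 1578) = 1/(-13513) = -1/13513 ≈ -7.4003e-5)
(-49494 + 35708)/(((5723 - 5611) + q) - 28542) = (-49494 + 35708)/(((5723 - 5611) - 1/13513) - 28542) = -13786/((112 - 1/13513) - 28542) = -13786/(1513455/13513 - 28542) = -13786/(-384174591/13513) = -13786*(-13513/384174591) = 186290218/384174591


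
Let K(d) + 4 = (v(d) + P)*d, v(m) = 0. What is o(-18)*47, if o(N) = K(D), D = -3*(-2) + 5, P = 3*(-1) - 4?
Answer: -3807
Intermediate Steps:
P = -7 (P = -3 - 4 = -7)
D = 11 (D = 6 + 5 = 11)
K(d) = -4 - 7*d (K(d) = -4 + (0 - 7)*d = -4 - 7*d)
o(N) = -81 (o(N) = -4 - 7*11 = -4 - 77 = -81)
o(-18)*47 = -81*47 = -3807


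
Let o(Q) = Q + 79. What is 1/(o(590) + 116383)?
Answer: 1/117052 ≈ 8.5432e-6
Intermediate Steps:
o(Q) = 79 + Q
1/(o(590) + 116383) = 1/((79 + 590) + 116383) = 1/(669 + 116383) = 1/117052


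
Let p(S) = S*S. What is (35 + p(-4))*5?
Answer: 255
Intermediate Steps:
p(S) = S²
(35 + p(-4))*5 = (35 + (-4)²)*5 = (35 + 16)*5 = 51*5 = 255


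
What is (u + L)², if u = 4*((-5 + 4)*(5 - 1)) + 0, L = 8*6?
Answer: 1024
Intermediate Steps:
L = 48
u = -16 (u = 4*(-1*4) + 0 = 4*(-4) + 0 = -16 + 0 = -16)
(u + L)² = (-16 + 48)² = 32² = 1024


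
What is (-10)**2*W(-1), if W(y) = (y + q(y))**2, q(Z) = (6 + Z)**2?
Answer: 57600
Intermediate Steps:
W(y) = (y + (6 + y)**2)**2
(-10)**2*W(-1) = (-10)**2*(-1 + (6 - 1)**2)**2 = 100*(-1 + 5**2)**2 = 100*(-1 + 25)**2 = 100*24**2 = 100*576 = 57600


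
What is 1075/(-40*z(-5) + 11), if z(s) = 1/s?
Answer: 1075/19 ≈ 56.579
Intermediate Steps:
1075/(-40*z(-5) + 11) = 1075/(-40/(-5) + 11) = 1075/(-40*(-⅕) + 11) = 1075/(8 + 11) = 1075/19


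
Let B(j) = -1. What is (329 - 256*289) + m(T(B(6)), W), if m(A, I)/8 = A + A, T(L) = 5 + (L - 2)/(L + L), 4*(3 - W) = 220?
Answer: -73551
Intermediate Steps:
W = -52 (W = 3 - ¼*220 = 3 - 55 = -52)
T(L) = 5 + (-2 + L)/(2*L) (T(L) = 5 + (-2 + L)/((2*L)) = 5 + (-2 + L)*(1/(2*L)) = 5 + (-2 + L)/(2*L))
m(A, I) = 16*A (m(A, I) = 8*(A + A) = 8*(2*A) = 16*A)
(329 - 256*289) + m(T(B(6)), W) = (329 - 256*289) + 16*(11/2 - 1/(-1)) = (329 - 73984) + 16*(11/2 - 1*(-1)) = -73655 + 16*(11/2 + 1) = -73655 + 16*(13/2) = -73655 + 104 = -73551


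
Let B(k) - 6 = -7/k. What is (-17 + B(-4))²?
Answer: 1369/16 ≈ 85.563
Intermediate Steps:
B(k) = 6 - 7/k
(-17 + B(-4))² = (-17 + (6 - 7/(-4)))² = (-17 + (6 - 7*(-¼)))² = (-17 + (6 + 7/4))² = (-17 + 31/4)² = (-37/4)² = 1369/16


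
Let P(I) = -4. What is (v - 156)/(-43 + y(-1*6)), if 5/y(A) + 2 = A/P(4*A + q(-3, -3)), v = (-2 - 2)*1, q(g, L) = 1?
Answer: 160/53 ≈ 3.0189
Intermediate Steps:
v = -4 (v = -4*1 = -4)
y(A) = 5/(-2 - A/4) (y(A) = 5/(-2 + A/(-4)) = 5/(-2 + A*(-¼)) = 5/(-2 - A/4))
(v - 156)/(-43 + y(-1*6)) = (-4 - 156)/(-43 - 20/(8 - 1*6)) = -160/(-43 - 20/(8 - 6)) = -160/(-43 - 20/2) = -160/(-43 - 20*½) = -160/(-43 - 10) = -160/(-53) = -160*(-1/53) = 160/53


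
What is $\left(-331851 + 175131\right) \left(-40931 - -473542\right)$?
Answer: $-67798795920$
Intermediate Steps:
$\left(-331851 + 175131\right) \left(-40931 - -473542\right) = - 156720 \left(-40931 + 473542\right) = \left(-156720\right) 432611 = -67798795920$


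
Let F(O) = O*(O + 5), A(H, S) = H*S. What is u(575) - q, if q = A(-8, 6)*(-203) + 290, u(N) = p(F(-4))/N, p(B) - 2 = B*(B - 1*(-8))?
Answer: -5769564/575 ≈ -10034.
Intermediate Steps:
F(O) = O*(5 + O)
p(B) = 2 + B*(8 + B) (p(B) = 2 + B*(B - 1*(-8)) = 2 + B*(B + 8) = 2 + B*(8 + B))
u(N) = -14/N (u(N) = (2 + (-4*(5 - 4))² + 8*(-4*(5 - 4)))/N = (2 + (-4*1)² + 8*(-4*1))/N = (2 + (-4)² + 8*(-4))/N = (2 + 16 - 32)/N = -14/N)
q = 10034 (q = -8*6*(-203) + 290 = -48*(-203) + 290 = 9744 + 290 = 10034)
u(575) - q = -14/575 - 1*10034 = -14*1/575 - 10034 = -14/575 - 10034 = -5769564/575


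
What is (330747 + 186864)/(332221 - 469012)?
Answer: -172537/45597 ≈ -3.7840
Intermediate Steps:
(330747 + 186864)/(332221 - 469012) = 517611/(-136791) = 517611*(-1/136791) = -172537/45597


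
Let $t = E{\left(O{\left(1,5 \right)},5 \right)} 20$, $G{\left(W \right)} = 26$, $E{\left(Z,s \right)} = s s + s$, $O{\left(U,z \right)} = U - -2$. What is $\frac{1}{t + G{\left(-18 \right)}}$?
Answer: $\frac{1}{626} \approx 0.0015974$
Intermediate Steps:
$O{\left(U,z \right)} = 2 + U$ ($O{\left(U,z \right)} = U + 2 = 2 + U$)
$E{\left(Z,s \right)} = s + s^{2}$ ($E{\left(Z,s \right)} = s^{2} + s = s + s^{2}$)
$t = 600$ ($t = 5 \left(1 + 5\right) 20 = 5 \cdot 6 \cdot 20 = 30 \cdot 20 = 600$)
$\frac{1}{t + G{\left(-18 \right)}} = \frac{1}{600 + 26} = \frac{1}{626}$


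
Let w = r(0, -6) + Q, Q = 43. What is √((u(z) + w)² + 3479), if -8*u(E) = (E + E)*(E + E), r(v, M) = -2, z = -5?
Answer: √17165/2 ≈ 65.508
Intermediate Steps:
u(E) = -E²/2 (u(E) = -(E + E)*(E + E)/8 = -2*E*2*E/8 = -E²/2)
w = 41 (w = -2 + 43 = 41)
√((u(z) + w)² + 3479) = √((-½*(-5)² + 41)² + 3479) = √((-½*25 + 41)² + 3479) = √((-25/2 + 41)² + 3479) = √((57/2)² + 3479) = √(3249/4 + 3479) = √(17165/4) = √17165/2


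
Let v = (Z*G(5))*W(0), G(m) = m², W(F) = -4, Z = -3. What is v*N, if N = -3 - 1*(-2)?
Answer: -300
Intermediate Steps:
N = -1 (N = -3 + 2 = -1)
v = 300 (v = -3*5²*(-4) = -3*25*(-4) = -75*(-4) = 300)
v*N = 300*(-1) = -300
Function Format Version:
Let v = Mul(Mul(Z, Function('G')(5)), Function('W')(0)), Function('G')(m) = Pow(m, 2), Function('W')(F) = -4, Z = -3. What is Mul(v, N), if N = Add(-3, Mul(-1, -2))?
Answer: -300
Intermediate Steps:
N = -1 (N = Add(-3, 2) = -1)
v = 300 (v = Mul(Mul(-3, Pow(5, 2)), -4) = Mul(Mul(-3, 25), -4) = Mul(-75, -4) = 300)
Mul(v, N) = Mul(300, -1) = -300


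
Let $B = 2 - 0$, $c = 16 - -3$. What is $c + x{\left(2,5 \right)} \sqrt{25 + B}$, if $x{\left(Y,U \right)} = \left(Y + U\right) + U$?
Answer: $19 + 36 \sqrt{3} \approx 81.354$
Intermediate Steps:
$x{\left(Y,U \right)} = Y + 2 U$ ($x{\left(Y,U \right)} = \left(U + Y\right) + U = Y + 2 U$)
$c = 19$ ($c = 16 + 3 = 19$)
$B = 2$ ($B = 2 + 0 = 2$)
$c + x{\left(2,5 \right)} \sqrt{25 + B} = 19 + \left(2 + 2 \cdot 5\right) \sqrt{25 + 2} = 19 + \left(2 + 10\right) \sqrt{27} = 19 + 12 \cdot 3 \sqrt{3} = 19 + 36 \sqrt{3}$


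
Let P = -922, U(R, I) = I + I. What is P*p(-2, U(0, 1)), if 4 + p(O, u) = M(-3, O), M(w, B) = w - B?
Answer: 4610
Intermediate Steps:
U(R, I) = 2*I
p(O, u) = -7 - O (p(O, u) = -4 + (-3 - O) = -7 - O)
P*p(-2, U(0, 1)) = -922*(-7 - 1*(-2)) = -922*(-7 + 2) = -922*(-5) = 4610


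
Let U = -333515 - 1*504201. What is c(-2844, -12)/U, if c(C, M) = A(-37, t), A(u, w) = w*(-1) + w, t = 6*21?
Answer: 0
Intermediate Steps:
t = 126
U = -837716 (U = -333515 - 504201 = -837716)
A(u, w) = 0 (A(u, w) = -w + w = 0)
c(C, M) = 0
c(-2844, -12)/U = 0/(-837716) = 0*(-1/837716) = 0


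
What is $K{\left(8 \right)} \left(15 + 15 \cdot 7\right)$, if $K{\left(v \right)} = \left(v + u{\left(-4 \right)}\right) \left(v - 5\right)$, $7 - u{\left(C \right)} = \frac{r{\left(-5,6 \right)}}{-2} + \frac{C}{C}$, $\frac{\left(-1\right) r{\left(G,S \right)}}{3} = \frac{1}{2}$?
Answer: $4770$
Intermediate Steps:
$r{\left(G,S \right)} = - \frac{3}{2}$
$u{\left(C \right)} = \frac{21}{4}$ ($u{\left(C \right)} = 7 - \left(- \frac{3}{2 \left(-2\right)} + \frac{C}{C}\right) = 7 - \left(\left(- \frac{3}{2}\right) \left(- \frac{1}{2}\right) + 1\right) = 7 - \left(\frac{3}{4} + 1\right) = 7 - \frac{7}{4} = \frac{21}{4}$)
$K{\left(v \right)} = \left(-5 + v\right) \left(\frac{21}{4} + v\right)$ ($K{\left(v \right)} = \left(v + \frac{21}{4}\right) \left(v - 5\right) = \left(\frac{21}{4} + v\right) \left(-5 + v\right) = \left(-5 + v\right) \left(\frac{21}{4} + v\right)$)
$K{\left(8 \right)} \left(15 + 15 \cdot 7\right) = \left(- \frac{105}{4} + 8^{2} + \frac{1}{4} \cdot 8\right) \left(15 + 15 \cdot 7\right) = \left(- \frac{105}{4} + 64 + 2\right) \left(15 + 105\right) = \frac{159}{4} \cdot 120 = 4770$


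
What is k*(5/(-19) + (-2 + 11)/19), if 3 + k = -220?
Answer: -892/19 ≈ -46.947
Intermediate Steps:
k = -223 (k = -3 - 220 = -223)
k*(5/(-19) + (-2 + 11)/19) = -223*(5/(-19) + (-2 + 11)/19) = -223*(5*(-1/19) + 9*(1/19)) = -223*(-5/19 + 9/19) = -223*4/19 = -892/19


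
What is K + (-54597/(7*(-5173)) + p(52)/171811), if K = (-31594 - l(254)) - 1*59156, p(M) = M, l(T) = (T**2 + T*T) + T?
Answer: -1368933176504217/6221448121 ≈ -2.2003e+5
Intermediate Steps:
l(T) = T + 2*T**2 (l(T) = (T**2 + T**2) + T = 2*T**2 + T = T + 2*T**2)
K = -220036 (K = (-31594 - 254*(1 + 2*254)) - 1*59156 = (-31594 - 254*(1 + 508)) - 59156 = (-31594 - 254*509) - 59156 = (-31594 - 1*129286) - 59156 = (-31594 - 129286) - 59156 = -160880 - 59156 = -220036)
K + (-54597/(7*(-5173)) + p(52)/171811) = -220036 + (-54597/(7*(-5173)) + 52/171811) = -220036 + (-54597/(-36211) + 52*(1/171811)) = -220036 + (-54597*(-1/36211) + 52/171811) = -220036 + (54597/36211 + 52/171811) = -220036 + 9382248139/6221448121 = -1368933176504217/6221448121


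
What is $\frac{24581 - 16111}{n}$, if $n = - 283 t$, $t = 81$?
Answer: $- \frac{8470}{22923} \approx -0.3695$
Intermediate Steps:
$n = -22923$ ($n = \left(-283\right) 81 = -22923$)
$\frac{24581 - 16111}{n} = \frac{24581 - 16111}{-22923} = \left(24581 - 16111\right) \left(- \frac{1}{22923}\right) = 8470 \left(- \frac{1}{22923}\right) = - \frac{8470}{22923}$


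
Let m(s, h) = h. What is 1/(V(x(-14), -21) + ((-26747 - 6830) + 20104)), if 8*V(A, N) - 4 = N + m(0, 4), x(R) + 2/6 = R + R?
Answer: -8/107797 ≈ -7.4214e-5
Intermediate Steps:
x(R) = -⅓ + 2*R (x(R) = -⅓ + (R + R) = -⅓ + 2*R)
V(A, N) = 1 + N/8 (V(A, N) = ½ + (N + 4)/8 = ½ + (4 + N)/8 = ½ + (½ + N/8) = 1 + N/8)
1/(V(x(-14), -21) + ((-26747 - 6830) + 20104)) = 1/((1 + (⅛)*(-21)) + ((-26747 - 6830) + 20104)) = 1/((1 - 21/8) + (-33577 + 20104)) = 1/(-13/8 - 13473) = 1/(-107797/8) = -8/107797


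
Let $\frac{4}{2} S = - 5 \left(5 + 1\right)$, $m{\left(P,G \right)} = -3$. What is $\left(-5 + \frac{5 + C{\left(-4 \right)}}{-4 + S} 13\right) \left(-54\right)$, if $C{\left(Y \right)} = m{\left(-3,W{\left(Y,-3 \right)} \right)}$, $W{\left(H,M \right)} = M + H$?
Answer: $\frac{6534}{19} \approx 343.89$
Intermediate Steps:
$W{\left(H,M \right)} = H + M$
$C{\left(Y \right)} = -3$
$S = -15$ ($S = \frac{\left(-5\right) \left(5 + 1\right)}{2} = \frac{\left(-5\right) 6}{2} = \frac{1}{2} \left(-30\right) = -15$)
$\left(-5 + \frac{5 + C{\left(-4 \right)}}{-4 + S} 13\right) \left(-54\right) = \left(-5 + \frac{5 - 3}{-4 - 15} \cdot 13\right) \left(-54\right) = \left(-5 + \frac{2}{-19} \cdot 13\right) \left(-54\right) = \left(-5 + 2 \left(- \frac{1}{19}\right) 13\right) \left(-54\right) = \left(-5 - \frac{26}{19}\right) \left(-54\right) = \left(- \frac{121}{19}\right) \left(-54\right) = \frac{6534}{19}$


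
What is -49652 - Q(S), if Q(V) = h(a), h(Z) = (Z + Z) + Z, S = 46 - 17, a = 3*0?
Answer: -49652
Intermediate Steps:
a = 0
S = 29
h(Z) = 3*Z (h(Z) = 2*Z + Z = 3*Z)
Q(V) = 0 (Q(V) = 3*0 = 0)
-49652 - Q(S) = -49652 - 1*0 = -49652 + 0 = -49652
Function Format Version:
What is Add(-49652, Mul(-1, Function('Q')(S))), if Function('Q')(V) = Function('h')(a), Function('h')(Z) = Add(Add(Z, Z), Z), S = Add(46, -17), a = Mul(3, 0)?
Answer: -49652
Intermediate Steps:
a = 0
S = 29
Function('h')(Z) = Mul(3, Z) (Function('h')(Z) = Add(Mul(2, Z), Z) = Mul(3, Z))
Function('Q')(V) = 0 (Function('Q')(V) = Mul(3, 0) = 0)
Add(-49652, Mul(-1, Function('Q')(S))) = Add(-49652, Mul(-1, 0)) = Add(-49652, 0) = -49652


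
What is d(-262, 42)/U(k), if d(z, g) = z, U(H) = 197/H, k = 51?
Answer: -13362/197 ≈ -67.827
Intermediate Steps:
d(-262, 42)/U(k) = -262/(197/51) = -262/(197*(1/51)) = -262/197/51 = -262*51/197 = -13362/197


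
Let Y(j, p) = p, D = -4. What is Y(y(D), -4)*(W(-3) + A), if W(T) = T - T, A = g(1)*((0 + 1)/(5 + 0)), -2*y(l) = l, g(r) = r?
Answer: -4/5 ≈ -0.80000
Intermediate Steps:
y(l) = -l/2
A = 1/5 (A = 1*((0 + 1)/(5 + 0)) = 1*(1/5) = 1/5 ≈ 0.20000)
W(T) = 0
Y(y(D), -4)*(W(-3) + A) = -4*(0 + 1/5) = -4*1/5 = -4/5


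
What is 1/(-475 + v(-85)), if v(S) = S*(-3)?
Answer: -1/220 ≈ -0.0045455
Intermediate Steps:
v(S) = -3*S
1/(-475 + v(-85)) = 1/(-475 - 3*(-85)) = 1/(-475 + 255) = 1/(-220) = -1/220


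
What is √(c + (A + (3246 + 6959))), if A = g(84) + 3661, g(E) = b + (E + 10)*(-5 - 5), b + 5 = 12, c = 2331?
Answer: 12*√106 ≈ 123.55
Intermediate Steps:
b = 7 (b = -5 + 12 = 7)
g(E) = -93 - 10*E (g(E) = 7 + (E + 10)*(-5 - 5) = 7 + (10 + E)*(-10) = 7 + (-100 - 10*E) = -93 - 10*E)
A = 2728 (A = (-93 - 10*84) + 3661 = (-93 - 840) + 3661 = -933 + 3661 = 2728)
√(c + (A + (3246 + 6959))) = √(2331 + (2728 + (3246 + 6959))) = √(2331 + (2728 + 10205)) = √(2331 + 12933) = √15264 = 12*√106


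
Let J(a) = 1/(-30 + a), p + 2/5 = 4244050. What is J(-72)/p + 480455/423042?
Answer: 173321361945745/152609954625072 ≈ 1.1357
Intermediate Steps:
p = 21220248/5 (p = -2/5 + 4244050 = 21220248/5 ≈ 4.2440e+6)
J(-72)/p + 480455/423042 = 1/((-30 - 72)*(21220248/5)) + 480455/423042 = (5/21220248)/(-102) + 480455*(1/423042) = -1/102*5/21220248 + 480455/423042 = -5/2164465296 + 480455/423042 = 173321361945745/152609954625072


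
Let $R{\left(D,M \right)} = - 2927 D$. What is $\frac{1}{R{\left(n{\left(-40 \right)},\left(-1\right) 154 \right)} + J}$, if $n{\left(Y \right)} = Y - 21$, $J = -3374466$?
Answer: $- \frac{1}{3195919} \approx -3.129 \cdot 10^{-7}$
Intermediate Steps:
$n{\left(Y \right)} = -21 + Y$
$\frac{1}{R{\left(n{\left(-40 \right)},\left(-1\right) 154 \right)} + J} = \frac{1}{- 2927 \left(-21 - 40\right) - 3374466} = \frac{1}{\left(-2927\right) \left(-61\right) - 3374466} = \frac{1}{178547 - 3374466} = \frac{1}{-3195919} = - \frac{1}{3195919}$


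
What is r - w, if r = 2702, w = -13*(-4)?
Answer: 2650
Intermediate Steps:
w = 52
r - w = 2702 - 1*52 = 2702 - 52 = 2650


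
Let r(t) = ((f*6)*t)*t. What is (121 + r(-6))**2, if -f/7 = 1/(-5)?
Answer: 4481689/25 ≈ 1.7927e+5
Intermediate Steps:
f = 7/5 (f = -7/(-5) = -7*(-1/5) = 7/5 ≈ 1.4000)
r(t) = 42*t**2/5 (r(t) = (((7/5)*6)*t)*t = (42*t/5)*t = 42*t**2/5)
(121 + r(-6))**2 = (121 + (42/5)*(-6)**2)**2 = (121 + (42/5)*36)**2 = (121 + 1512/5)**2 = (2117/5)**2 = 4481689/25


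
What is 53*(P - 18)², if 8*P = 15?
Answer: 881973/64 ≈ 13781.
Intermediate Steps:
P = 15/8 (P = (⅛)*15 = 15/8 ≈ 1.8750)
53*(P - 18)² = 53*(15/8 - 18)² = 53*(-129/8)² = 53*(16641/64) = 881973/64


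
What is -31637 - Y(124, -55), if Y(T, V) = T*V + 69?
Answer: -24886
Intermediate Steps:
Y(T, V) = 69 + T*V
-31637 - Y(124, -55) = -31637 - (69 + 124*(-55)) = -31637 - (69 - 6820) = -31637 - 1*(-6751) = -31637 + 6751 = -24886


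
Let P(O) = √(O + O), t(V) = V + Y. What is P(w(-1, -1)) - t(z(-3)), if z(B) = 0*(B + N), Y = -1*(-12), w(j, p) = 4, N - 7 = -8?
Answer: -12 + 2*√2 ≈ -9.1716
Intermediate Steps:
N = -1 (N = 7 - 8 = -1)
Y = 12
z(B) = 0 (z(B) = 0*(B - 1) = 0*(-1 + B) = 0)
t(V) = 12 + V (t(V) = V + 12 = 12 + V)
P(O) = √2*√O (P(O) = √(2*O) = √2*√O)
P(w(-1, -1)) - t(z(-3)) = √2*√4 - (12 + 0) = √2*2 - 1*12 = 2*√2 - 12 = -12 + 2*√2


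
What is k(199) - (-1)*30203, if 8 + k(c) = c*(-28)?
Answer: 24623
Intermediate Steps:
k(c) = -8 - 28*c (k(c) = -8 + c*(-28) = -8 - 28*c)
k(199) - (-1)*30203 = (-8 - 28*199) - (-1)*30203 = (-8 - 5572) - 1*(-30203) = -5580 + 30203 = 24623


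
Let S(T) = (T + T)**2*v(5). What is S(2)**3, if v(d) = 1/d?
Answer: 4096/125 ≈ 32.768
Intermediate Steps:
S(T) = 4*T**2/5 (S(T) = (T + T)**2/5 = (2*T)**2*(1/5) = (4*T**2)*(1/5) = 4*T**2/5)
S(2)**3 = ((4/5)*2**2)**3 = ((4/5)*4)**3 = (16/5)**3 = 4096/125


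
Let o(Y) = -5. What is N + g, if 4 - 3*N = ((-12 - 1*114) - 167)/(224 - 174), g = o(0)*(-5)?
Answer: 4243/150 ≈ 28.287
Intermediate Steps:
g = 25 (g = -5*(-5) = 25)
N = 493/150 (N = 4/3 - ((-12 - 1*114) - 167)/(3*(224 - 174)) = 4/3 - ((-12 - 114) - 167)/(3*50) = 4/3 - (-126 - 167)/(3*50) = 4/3 - (-293)/(3*50) = 4/3 - ⅓*(-293/50) = 4/3 + 293/150 = 493/150 ≈ 3.2867)
N + g = 493/150 + 25 = 4243/150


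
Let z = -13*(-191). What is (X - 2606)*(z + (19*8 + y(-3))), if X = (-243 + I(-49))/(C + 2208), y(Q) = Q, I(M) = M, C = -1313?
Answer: -6139566384/895 ≈ -6.8598e+6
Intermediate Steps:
X = -292/895 (X = (-243 - 49)/(-1313 + 2208) = -292/895 ≈ -0.32626)
z = 2483
(X - 2606)*(z + (19*8 + y(-3))) = (-292/895 - 2606)*(2483 + (19*8 - 3)) = -2332662*(2483 + (152 - 3))/895 = -2332662*(2483 + 149)/895 = -2332662/895*2632 = -6139566384/895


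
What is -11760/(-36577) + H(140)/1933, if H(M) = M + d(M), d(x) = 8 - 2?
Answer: 28072322/70703341 ≈ 0.39704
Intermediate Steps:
d(x) = 6
H(M) = 6 + M (H(M) = M + 6 = 6 + M)
-11760/(-36577) + H(140)/1933 = -11760/(-36577) + (6 + 140)/1933 = -11760*(-1/36577) + 146*(1/1933) = 11760/36577 + 146/1933 = 28072322/70703341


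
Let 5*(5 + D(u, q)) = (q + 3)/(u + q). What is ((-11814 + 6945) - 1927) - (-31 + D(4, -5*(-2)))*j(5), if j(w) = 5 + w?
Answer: -45065/7 ≈ -6437.9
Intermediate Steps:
D(u, q) = -5 + (3 + q)/(5*(q + u)) (D(u, q) = -5 + ((q + 3)/(u + q))/5 = -5 + ((3 + q)/(q + u))/5 = -5 + (3 + q)/(5*(q + u)))
((-11814 + 6945) - 1927) - (-31 + D(4, -5*(-2)))*j(5) = ((-11814 + 6945) - 1927) - (-31 + (3 - 25*4 - (-120)*(-2))/(5*(-5*(-2) + 4)))*(5 + 5) = (-4869 - 1927) - (-31 + (3 - 100 - 24*10)/(5*(10 + 4)))*10 = -6796 - (-31 + (⅕)*(3 - 100 - 240)/14)*10 = -6796 - (-31 + (⅕)*(1/14)*(-337))*10 = -6796 - (-31 - 337/70)*10 = -6796 - (-2507)*10/70 = -6796 - 1*(-2507/7) = -6796 + 2507/7 = -45065/7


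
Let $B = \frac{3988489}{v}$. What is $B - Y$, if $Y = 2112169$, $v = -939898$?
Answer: $- \frac{1985227407251}{939898} \approx -2.1122 \cdot 10^{6}$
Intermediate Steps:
$B = - \frac{3988489}{939898}$ ($B = \frac{3988489}{-939898} = 3988489 \left(- \frac{1}{939898}\right) = - \frac{3988489}{939898} \approx -4.2435$)
$B - Y = - \frac{3988489}{939898} - 2112169 = - \frac{1985227407251}{939898}$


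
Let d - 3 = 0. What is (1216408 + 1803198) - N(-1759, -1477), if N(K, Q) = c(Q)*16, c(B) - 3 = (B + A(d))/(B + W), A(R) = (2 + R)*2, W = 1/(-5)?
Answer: 3717056338/1231 ≈ 3.0195e+6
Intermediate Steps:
W = -1/5 ≈ -0.20000
d = 3 (d = 3 + 0 = 3)
A(R) = 4 + 2*R
c(B) = 3 + (10 + B)/(-1/5 + B) (c(B) = 3 + (B + (4 + 2*3))/(B - 1/5) = 3 + (B + (4 + 6))/(-1/5 + B) = 3 + (B + 10)/(-1/5 + B) = 3 + (10 + B)/(-1/5 + B))
N(K, Q) = 16*(47 + 20*Q)/(-1 + 5*Q) (N(K, Q) = ((47 + 20*Q)/(-1 + 5*Q))*16 = 16*(47 + 20*Q)/(-1 + 5*Q))
(1216408 + 1803198) - N(-1759, -1477) = (1216408 + 1803198) - 16*(47 + 20*(-1477))/(-1 + 5*(-1477)) = 3019606 - 16*(47 - 29540)/(-1 - 7385) = 3019606 - 16*(-29493)/(-7386) = 3019606 - 16*(-1)*(-29493)/7386 = 3019606 - 1*78648/1231 = 3019606 - 78648/1231 = 3717056338/1231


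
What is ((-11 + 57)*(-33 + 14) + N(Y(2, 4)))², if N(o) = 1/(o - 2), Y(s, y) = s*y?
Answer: 27489049/36 ≈ 7.6359e+5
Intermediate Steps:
N(o) = 1/(-2 + o)
((-11 + 57)*(-33 + 14) + N(Y(2, 4)))² = ((-11 + 57)*(-33 + 14) + 1/(-2 + 2*4))² = (46*(-19) + 1/(-2 + 8))² = (-874 + 1/6)² = (-874 + ⅙)² = (-5243/6)² = 27489049/36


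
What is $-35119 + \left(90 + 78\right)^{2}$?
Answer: $-6895$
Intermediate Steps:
$-35119 + \left(90 + 78\right)^{2} = -35119 + 168^{2} = -35119 + 28224 = -6895$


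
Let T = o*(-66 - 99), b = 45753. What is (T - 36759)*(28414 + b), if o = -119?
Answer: -1270035708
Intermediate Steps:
T = 19635 (T = -119*(-66 - 99) = -119*(-165) = 19635)
(T - 36759)*(28414 + b) = (19635 - 36759)*(28414 + 45753) = -17124*74167 = -1270035708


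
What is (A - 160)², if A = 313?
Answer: 23409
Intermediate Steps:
(A - 160)² = (313 - 160)² = 153² = 23409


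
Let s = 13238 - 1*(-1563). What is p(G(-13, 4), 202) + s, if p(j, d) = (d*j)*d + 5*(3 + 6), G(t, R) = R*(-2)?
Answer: -311586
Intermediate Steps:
G(t, R) = -2*R
s = 14801 (s = 13238 + 1563 = 14801)
p(j, d) = 45 + j*d² (p(j, d) = j*d² + 5*9 = j*d² + 45 = 45 + j*d²)
p(G(-13, 4), 202) + s = (45 - 2*4*202²) + 14801 = (45 - 8*40804) + 14801 = (45 - 326432) + 14801 = -326387 + 14801 = -311586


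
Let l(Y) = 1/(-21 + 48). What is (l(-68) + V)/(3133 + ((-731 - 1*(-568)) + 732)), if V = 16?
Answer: 433/99954 ≈ 0.0043320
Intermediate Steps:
l(Y) = 1/27
(l(-68) + V)/(3133 + ((-731 - 1*(-568)) + 732)) = (1/27 + 16)/(3133 + ((-731 - 1*(-568)) + 732)) = 433/(27*(3133 + ((-731 + 568) + 732))) = 433/(27*(3133 + (-163 + 732))) = 433/(27*(3133 + 569)) = (433/27)/3702 = (433/27)*(1/3702) = 433/99954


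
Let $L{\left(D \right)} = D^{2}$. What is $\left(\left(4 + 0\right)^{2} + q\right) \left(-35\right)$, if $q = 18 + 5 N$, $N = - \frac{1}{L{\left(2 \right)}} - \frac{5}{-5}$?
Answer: $- \frac{5285}{4} \approx -1321.3$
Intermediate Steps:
$N = \frac{3}{4}$ ($N = - \frac{1}{2^{2}} - \frac{5}{-5} = - \frac{1}{4} - -1 = \left(-1\right) \frac{1}{4} + 1 = - \frac{1}{4} + 1 = \frac{3}{4} \approx 0.75$)
$q = \frac{87}{4}$ ($q = 18 + 5 \cdot \frac{3}{4} = 18 + \frac{15}{4} = \frac{87}{4} \approx 21.75$)
$\left(\left(4 + 0\right)^{2} + q\right) \left(-35\right) = \left(\left(4 + 0\right)^{2} + \frac{87}{4}\right) \left(-35\right) = \left(4^{2} + \frac{87}{4}\right) \left(-35\right) = \left(16 + \frac{87}{4}\right) \left(-35\right) = \frac{151}{4} \left(-35\right) = - \frac{5285}{4}$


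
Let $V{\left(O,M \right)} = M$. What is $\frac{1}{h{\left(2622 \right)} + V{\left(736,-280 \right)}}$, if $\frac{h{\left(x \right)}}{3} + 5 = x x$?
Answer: $\frac{1}{20624357} \approx 4.8486 \cdot 10^{-8}$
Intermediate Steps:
$h{\left(x \right)} = -15 + 3 x^{2}$ ($h{\left(x \right)} = -15 + 3 x x = -15 + 3 x^{2}$)
$\frac{1}{h{\left(2622 \right)} + V{\left(736,-280 \right)}} = \frac{1}{\left(-15 + 3 \cdot 2622^{2}\right) - 280} = \frac{1}{\left(-15 + 3 \cdot 6874884\right) - 280} = \frac{1}{\left(-15 + 20624652\right) - 280} = \frac{1}{20624637 - 280} = \frac{1}{20624357}$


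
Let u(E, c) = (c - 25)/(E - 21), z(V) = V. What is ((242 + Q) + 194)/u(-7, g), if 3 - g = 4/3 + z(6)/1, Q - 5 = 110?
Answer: 11571/22 ≈ 525.95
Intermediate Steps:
Q = 115 (Q = 5 + 110 = 115)
g = -13/3 (g = 3 - (4/3 + 6/1) = 3 - (4*(⅓) + 6*1) = 3 - (4/3 + 6) = 3 - 1*22/3 = 3 - 22/3 = -13/3 ≈ -4.3333)
u(E, c) = (-25 + c)/(-21 + E)
((242 + Q) + 194)/u(-7, g) = ((242 + 115) + 194)/(((-25 - 13/3)/(-21 - 7))) = (357 + 194)/((-88/3/(-28))) = 551/((-1/28*(-88/3))) = 551/(22/21) = 551*(21/22) = 11571/22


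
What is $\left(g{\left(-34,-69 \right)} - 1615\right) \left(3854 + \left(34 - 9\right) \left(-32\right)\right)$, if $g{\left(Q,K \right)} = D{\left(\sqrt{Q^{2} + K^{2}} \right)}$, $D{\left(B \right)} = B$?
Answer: $-4932210 + 3054 \sqrt{5917} \approx -4.6973 \cdot 10^{6}$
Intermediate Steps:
$g{\left(Q,K \right)} = \sqrt{K^{2} + Q^{2}}$ ($g{\left(Q,K \right)} = \sqrt{Q^{2} + K^{2}} = \sqrt{K^{2} + Q^{2}}$)
$\left(g{\left(-34,-69 \right)} - 1615\right) \left(3854 + \left(34 - 9\right) \left(-32\right)\right) = \left(\sqrt{\left(-69\right)^{2} + \left(-34\right)^{2}} - 1615\right) \left(3854 + \left(34 - 9\right) \left(-32\right)\right) = \left(\sqrt{4761 + 1156} - 1615\right) \left(3854 + 25 \left(-32\right)\right) = \left(\sqrt{5917} - 1615\right) \left(3854 - 800\right) = \left(-1615 + \sqrt{5917}\right) 3054 = -4932210 + 3054 \sqrt{5917}$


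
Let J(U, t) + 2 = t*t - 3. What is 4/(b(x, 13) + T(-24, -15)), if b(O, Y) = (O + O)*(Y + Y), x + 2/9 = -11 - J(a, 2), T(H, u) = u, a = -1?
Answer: -36/4919 ≈ -0.0073186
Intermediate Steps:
J(U, t) = -5 + t**2 (J(U, t) = -2 + (t*t - 3) = -2 + (t**2 - 3) = -2 + (-3 + t**2) = -5 + t**2)
x = -92/9 (x = -2/9 + (-11 - (-5 + 2**2)) = -2/9 + (-11 - (-5 + 4)) = -2/9 + (-11 - 1*(-1)) = -2/9 + (-11 + 1) = -2/9 - 10 = -92/9 ≈ -10.222)
b(O, Y) = 4*O*Y (b(O, Y) = (2*O)*(2*Y) = 4*O*Y)
4/(b(x, 13) + T(-24, -15)) = 4/(4*(-92/9)*13 - 15) = 4/(-4784/9 - 15) = 4/(-4919/9) = -9/4919*4 = -36/4919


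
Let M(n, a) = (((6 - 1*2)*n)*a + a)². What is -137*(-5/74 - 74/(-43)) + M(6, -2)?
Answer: 7234243/3182 ≈ 2273.5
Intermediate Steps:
M(n, a) = (a + 4*a*n)² (M(n, a) = (((6 - 2)*n)*a + a)² = ((4*n)*a + a)² = (4*a*n + a)² = (a + 4*a*n)²)
-137*(-5/74 - 74/(-43)) + M(6, -2) = -137*(-5/74 - 74/(-43)) + (-2)²*(1 + 4*6)² = -137*(-5*1/74 - 74*(-1/43)) + 4*(1 + 24)² = -137*(-5/74 + 74/43) + 4*25² = -137*5261/3182 + 4*625 = -720757/3182 + 2500 = 7234243/3182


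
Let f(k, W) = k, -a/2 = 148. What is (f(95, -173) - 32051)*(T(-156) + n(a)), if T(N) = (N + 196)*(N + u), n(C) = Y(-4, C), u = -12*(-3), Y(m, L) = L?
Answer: 162847776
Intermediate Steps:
a = -296 (a = -2*148 = -296)
u = 36
n(C) = C
T(N) = (36 + N)*(196 + N) (T(N) = (N + 196)*(N + 36) = (196 + N)*(36 + N) = (36 + N)*(196 + N))
(f(95, -173) - 32051)*(T(-156) + n(a)) = (95 - 32051)*((7056 + (-156)**2 + 232*(-156)) - 296) = -31956*((7056 + 24336 - 36192) - 296) = -31956*(-4800 - 296) = -31956*(-5096) = 162847776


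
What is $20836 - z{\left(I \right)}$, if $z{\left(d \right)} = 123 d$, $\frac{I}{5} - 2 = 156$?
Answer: $-76334$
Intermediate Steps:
$I = 790$ ($I = 10 + 5 \cdot 156 = 10 + 780 = 790$)
$20836 - z{\left(I \right)} = 20836 - 123 \cdot 790 = 20836 - 97170 = -76334$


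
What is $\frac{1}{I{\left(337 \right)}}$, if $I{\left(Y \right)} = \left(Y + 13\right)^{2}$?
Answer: $\frac{1}{122500} \approx 8.1633 \cdot 10^{-6}$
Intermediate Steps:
$I{\left(Y \right)} = \left(13 + Y\right)^{2}$
$\frac{1}{I{\left(337 \right)}} = \frac{1}{\left(13 + 337\right)^{2}} = \frac{1}{350^{2}} = \frac{1}{122500}$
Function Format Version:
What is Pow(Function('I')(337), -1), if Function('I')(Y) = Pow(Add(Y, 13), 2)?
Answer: Rational(1, 122500) ≈ 8.1633e-6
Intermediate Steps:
Function('I')(Y) = Pow(Add(13, Y), 2)
Pow(Function('I')(337), -1) = Pow(Pow(Add(13, 337), 2), -1) = Pow(Pow(350, 2), -1) = Pow(122500, -1) = Rational(1, 122500)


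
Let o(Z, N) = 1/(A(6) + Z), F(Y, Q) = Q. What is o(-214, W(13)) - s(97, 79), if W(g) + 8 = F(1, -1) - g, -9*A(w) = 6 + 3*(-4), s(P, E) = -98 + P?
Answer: 637/640 ≈ 0.99531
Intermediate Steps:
A(w) = ⅔ (A(w) = -(6 + 3*(-4))/9 = -(6 - 12)/9 = -⅑*(-6) = ⅔)
W(g) = -9 - g (W(g) = -8 + (-1 - g) = -9 - g)
o(Z, N) = 1/(⅔ + Z)
o(-214, W(13)) - s(97, 79) = 3/(2 + 3*(-214)) - (-98 + 97) = 3/(2 - 642) - 1*(-1) = 3/(-640) + 1 = 3*(-1/640) + 1 = -3/640 + 1 = 637/640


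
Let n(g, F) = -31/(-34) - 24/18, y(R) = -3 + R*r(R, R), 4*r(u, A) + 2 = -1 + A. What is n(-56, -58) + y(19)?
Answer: 7403/102 ≈ 72.578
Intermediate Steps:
r(u, A) = -¾ + A/4 (r(u, A) = -½ + (-1 + A)/4 = -½ + (-¼ + A/4) = -¾ + A/4)
y(R) = -3 + R*(-¾ + R/4)
n(g, F) = -43/102 (n(g, F) = -31*(-1/34) - 24*1/18 = 31/34 - 4/3 = -43/102)
n(-56, -58) + y(19) = -43/102 + (-3 + (¼)*19*(-3 + 19)) = -43/102 + (-3 + (¼)*19*16) = -43/102 + (-3 + 76) = -43/102 + 73 = 7403/102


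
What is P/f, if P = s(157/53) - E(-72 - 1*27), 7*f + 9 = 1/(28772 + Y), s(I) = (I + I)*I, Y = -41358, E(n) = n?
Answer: -28843625678/318189475 ≈ -90.649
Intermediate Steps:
s(I) = 2*I² (s(I) = (2*I)*I = 2*I²)
f = -113275/88102 (f = -9/7 + 1/(7*(28772 - 41358)) = -9/7 + (⅐)/(-12586) = -9/7 + (⅐)*(-1/12586) = -9/7 - 1/88102 = -113275/88102 ≈ -1.2857)
P = 327389/2809 (P = 2*(157/53)² - (-72 - 1*27) = 2*(157*(1/53))² - (-72 - 27) = 2*(157/53)² - 1*(-99) = 2*(24649/2809) + 99 = 49298/2809 + 99 = 327389/2809 ≈ 116.55)
P/f = 327389/(2809*(-113275/88102)) = (327389/2809)*(-88102/113275) = -28843625678/318189475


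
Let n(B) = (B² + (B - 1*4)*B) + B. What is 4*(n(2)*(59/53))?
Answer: 472/53 ≈ 8.9057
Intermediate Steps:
n(B) = B + B² + B*(-4 + B) (n(B) = (B² + (B - 4)*B) + B = (B² + (-4 + B)*B) + B = (B² + B*(-4 + B)) + B = B + B² + B*(-4 + B))
4*(n(2)*(59/53)) = 4*((2*(-3 + 2*2))*(59/53)) = 4*((2*(-3 + 4))*(59*(1/53))) = 4*((2*1)*(59/53)) = 4*(2*(59/53)) = 4*(118/53) = 472/53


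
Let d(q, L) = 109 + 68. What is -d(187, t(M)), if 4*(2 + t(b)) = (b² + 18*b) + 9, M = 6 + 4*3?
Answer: -177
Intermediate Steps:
M = 18 (M = 6 + 12 = 18)
t(b) = ¼ + b²/4 + 9*b/2 (t(b) = -2 + ((b² + 18*b) + 9)/4 = -2 + (9 + b² + 18*b)/4 = -2 + (9/4 + b²/4 + 9*b/2) = ¼ + b²/4 + 9*b/2)
d(q, L) = 177
-d(187, t(M)) = -1*177 = -177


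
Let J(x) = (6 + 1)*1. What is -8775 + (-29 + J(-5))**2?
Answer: -8291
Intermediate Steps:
J(x) = 7 (J(x) = 7*1 = 7)
-8775 + (-29 + J(-5))**2 = -8775 + (-29 + 7)**2 = -8775 + (-22)**2 = -8775 + 484 = -8291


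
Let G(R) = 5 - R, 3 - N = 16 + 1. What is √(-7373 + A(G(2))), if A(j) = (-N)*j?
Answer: I*√7331 ≈ 85.621*I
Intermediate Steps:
N = -14 (N = 3 - (16 + 1) = 3 - 1*17 = 3 - 17 = -14)
A(j) = 14*j (A(j) = (-1*(-14))*j = 14*j)
√(-7373 + A(G(2))) = √(-7373 + 14*(5 - 1*2)) = √(-7373 + 14*(5 - 2)) = √(-7373 + 14*3) = √(-7373 + 42) = √(-7331) = I*√7331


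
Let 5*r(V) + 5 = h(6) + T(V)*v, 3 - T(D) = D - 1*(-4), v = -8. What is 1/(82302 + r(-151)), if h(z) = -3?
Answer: 5/410302 ≈ 1.2186e-5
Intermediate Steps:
T(D) = -1 - D (T(D) = 3 - (D - 1*(-4)) = 3 - (D + 4) = 3 - (4 + D) = 3 + (-4 - D) = -1 - D)
r(V) = 8*V/5 (r(V) = -1 + (-3 + (-1 - V)*(-8))/5 = -1 + (-3 + (8 + 8*V))/5 = -1 + (5 + 8*V)/5 = -1 + (1 + 8*V/5) = 8*V/5)
1/(82302 + r(-151)) = 1/(82302 + (8/5)*(-151)) = 1/(82302 - 1208/5) = 1/(410302/5) = 5/410302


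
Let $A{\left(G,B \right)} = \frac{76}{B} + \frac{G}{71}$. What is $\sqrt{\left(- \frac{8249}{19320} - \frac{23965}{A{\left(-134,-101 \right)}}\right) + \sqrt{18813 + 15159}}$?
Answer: $\frac{\sqrt{37476288864455770 + 8256585024800 \sqrt{8493}}}{2031820} \approx 96.24$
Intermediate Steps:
$A{\left(G,B \right)} = \frac{76}{B} + \frac{G}{71}$ ($A{\left(G,B \right)} = \frac{76}{B} + G \frac{1}{71} = \frac{76}{B} + \frac{G}{71}$)
$\sqrt{\left(- \frac{8249}{19320} - \frac{23965}{A{\left(-134,-101 \right)}}\right) + \sqrt{18813 + 15159}} = \sqrt{\left(- \frac{8249}{19320} - \frac{23965}{\frac{76}{-101} + \frac{1}{71} \left(-134\right)}\right) + \sqrt{18813 + 15159}} = \sqrt{\left(\left(-8249\right) \frac{1}{19320} - \frac{23965}{76 \left(- \frac{1}{101}\right) - \frac{134}{71}}\right) + \sqrt{33972}} = \sqrt{\left(- \frac{8249}{19320} - \frac{23965}{- \frac{76}{101} - \frac{134}{71}}\right) + 2 \sqrt{8493}} = \sqrt{\left(- \frac{8249}{19320} - \frac{23965}{- \frac{18930}{7171}}\right) + 2 \sqrt{8493}} = \sqrt{\left(- \frac{8249}{19320} - - \frac{34370603}{3786}\right) + 2 \sqrt{8493}} = \sqrt{\left(- \frac{8249}{19320} + \frac{34370603}{3786}\right) + 2 \sqrt{8493}} = \sqrt{\frac{36889378847}{4063640} + 2 \sqrt{8493}}$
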